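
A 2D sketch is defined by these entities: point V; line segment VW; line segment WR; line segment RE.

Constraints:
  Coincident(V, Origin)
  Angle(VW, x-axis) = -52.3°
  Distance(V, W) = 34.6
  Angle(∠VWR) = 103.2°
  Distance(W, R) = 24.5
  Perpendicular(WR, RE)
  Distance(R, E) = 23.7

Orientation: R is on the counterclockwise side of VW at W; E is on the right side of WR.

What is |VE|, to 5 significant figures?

65.901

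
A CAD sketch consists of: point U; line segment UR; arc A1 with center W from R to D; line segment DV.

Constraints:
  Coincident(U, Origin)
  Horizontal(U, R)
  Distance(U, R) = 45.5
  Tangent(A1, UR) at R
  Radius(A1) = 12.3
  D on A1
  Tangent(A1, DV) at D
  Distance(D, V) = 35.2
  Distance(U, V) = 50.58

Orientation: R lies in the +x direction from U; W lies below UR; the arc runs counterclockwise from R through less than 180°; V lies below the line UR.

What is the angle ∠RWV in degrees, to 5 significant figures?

147.43°

Checks: |UR| = 45.50 ✓; |WD| = 12.30 ✓; ∠(WD, DV) = 90.00° ✓; |DV| = 35.20 ✓; |UV| = 50.58 ✓.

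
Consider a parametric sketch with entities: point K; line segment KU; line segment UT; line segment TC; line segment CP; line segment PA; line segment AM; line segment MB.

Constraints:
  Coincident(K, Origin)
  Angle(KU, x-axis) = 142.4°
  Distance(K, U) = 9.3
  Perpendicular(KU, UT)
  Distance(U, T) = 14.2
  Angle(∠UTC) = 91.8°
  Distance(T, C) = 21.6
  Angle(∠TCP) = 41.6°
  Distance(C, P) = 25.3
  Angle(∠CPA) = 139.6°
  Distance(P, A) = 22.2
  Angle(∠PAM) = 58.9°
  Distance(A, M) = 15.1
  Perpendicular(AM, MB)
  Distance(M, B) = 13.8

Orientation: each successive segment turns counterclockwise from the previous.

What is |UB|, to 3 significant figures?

3.17

K is at the origin; KU runs at 142.4° with length 9.3, so U = (-7.37, 5.67). KU is perpendicular to UT, so UT runs at -128°; with |UT| = 14.2, T = (-16.0, -5.58). ∠UTC = 91.8° gives TC at -39.4° from the x-axis; with |TC| = 21.6, C = (0.659, -19.3). ∠TCP = 41.6° gives CP at 99.0° from the x-axis; with |CP| = 25.3, P = (-3.30, 5.70). ∠CPA = 139.6° gives PA at 139° from the x-axis; with |PA| = 22.2, A = (-20.2, 20.1). ∠PAM = 58.9° gives AM at -99.5° from the x-axis; with |AM| = 15.1, M = (-22.6, 5.26). AM is perpendicular to MB, so MB runs at -9.50°; with |MB| = 13.8, B = (-9.04, 2.98). Then |UB| = |B − U| = 3.17.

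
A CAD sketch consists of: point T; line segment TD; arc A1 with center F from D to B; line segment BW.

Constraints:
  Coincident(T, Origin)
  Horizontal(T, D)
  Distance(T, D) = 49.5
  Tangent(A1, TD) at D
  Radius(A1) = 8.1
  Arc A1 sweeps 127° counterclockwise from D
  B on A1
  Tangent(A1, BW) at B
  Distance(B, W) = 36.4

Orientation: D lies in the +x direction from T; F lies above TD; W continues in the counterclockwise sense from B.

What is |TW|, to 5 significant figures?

54.112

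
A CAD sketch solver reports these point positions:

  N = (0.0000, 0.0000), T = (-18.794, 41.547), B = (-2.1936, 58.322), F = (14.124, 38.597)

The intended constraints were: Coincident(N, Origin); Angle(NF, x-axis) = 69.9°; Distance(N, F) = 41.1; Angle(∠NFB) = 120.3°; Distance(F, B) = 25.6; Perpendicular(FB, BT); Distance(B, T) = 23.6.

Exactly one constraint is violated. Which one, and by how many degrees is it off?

Perpendicular(FB, BT) — off by 5.70°.

N = (0.00, 0.00) ✓; NF at 69.90° ✓; |NF| = 41.10 ✓; ∠NFB = 120.3° ✓; |FB| = 25.60 ✓; ∠(FB, BT) = 95.70° ✗; |BT| = 23.60 ✓.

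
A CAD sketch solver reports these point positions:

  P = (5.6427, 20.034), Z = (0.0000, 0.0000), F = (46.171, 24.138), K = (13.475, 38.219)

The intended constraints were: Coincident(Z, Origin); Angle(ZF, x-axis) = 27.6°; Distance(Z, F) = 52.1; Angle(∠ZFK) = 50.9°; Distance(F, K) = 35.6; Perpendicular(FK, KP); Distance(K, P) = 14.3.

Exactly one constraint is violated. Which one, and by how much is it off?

Distance(K, P) = 14.3 — off by 5.50.

Z = (0.00, 0.00) ✓; ZF at 27.60° ✓; |ZF| = 52.10 ✓; ∠ZFK = 50.90° ✓; |FK| = 35.60 ✓; ∠(FK, KP) = 90.00° ✓; |KP| = 19.80 ✗.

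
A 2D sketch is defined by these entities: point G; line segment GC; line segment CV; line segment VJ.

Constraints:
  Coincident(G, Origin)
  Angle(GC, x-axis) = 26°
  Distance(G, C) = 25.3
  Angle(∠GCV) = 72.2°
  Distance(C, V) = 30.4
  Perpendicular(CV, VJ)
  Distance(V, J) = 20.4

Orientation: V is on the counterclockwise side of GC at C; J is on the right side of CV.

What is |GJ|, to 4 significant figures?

49.93

G is at the origin; GC runs at 26.0° with length 25.3, so C = 25.3·(cos 26.0°, sin 26.0°) = (22.74, 11.09). ∠GCV = 72.2°, so CV runs at 26.0° + (180° − 72.2°) = 133.8° from the x-axis; with |CV| = 30.4, V = C + 30.4·(cos 133.8°, sin 133.8°) = (1.698, 33.03). CV ⟂ VJ; with |VJ| = 20.4 on the right of CV, J = V + 20.4·(0.7218, 0.6921) = (16.42, 47.15). Then |GJ| = |J − G| = 49.93.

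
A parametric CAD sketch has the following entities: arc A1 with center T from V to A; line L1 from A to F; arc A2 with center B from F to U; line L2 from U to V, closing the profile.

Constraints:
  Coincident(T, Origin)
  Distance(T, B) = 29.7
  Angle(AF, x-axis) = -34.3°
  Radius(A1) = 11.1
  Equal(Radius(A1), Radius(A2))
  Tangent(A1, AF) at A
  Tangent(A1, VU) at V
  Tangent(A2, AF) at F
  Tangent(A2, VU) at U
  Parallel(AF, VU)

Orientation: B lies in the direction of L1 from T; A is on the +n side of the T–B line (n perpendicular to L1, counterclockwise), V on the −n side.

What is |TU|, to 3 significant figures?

31.7

Tangency of A1 to both parallel lines with radius 11.1 puts A and V at T ± 11.1·n: A = (6.26, 9.17), V = (-6.26, -9.17). Equal radii place F and U the same way about B: F = B + 11.1·n = (30.8, -7.57), U = B − 11.1·n = (18.3, -25.9). Then |TU| = |U − T| = 31.7.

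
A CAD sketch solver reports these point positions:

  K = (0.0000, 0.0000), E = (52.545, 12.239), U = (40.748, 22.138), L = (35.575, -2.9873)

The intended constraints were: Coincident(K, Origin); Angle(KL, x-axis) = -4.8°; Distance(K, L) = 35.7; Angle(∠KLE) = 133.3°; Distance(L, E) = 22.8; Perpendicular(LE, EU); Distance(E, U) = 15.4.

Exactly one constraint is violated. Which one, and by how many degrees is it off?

Perpendicular(LE, EU) — off by 8.10°.

K = (0.00, 0.00) ✓; KL at -4.800° ✓; |KL| = 35.70 ✓; ∠KLE = 133.3° ✓; |LE| = 22.80 ✓; ∠(LE, EU) = 98.10° ✗; |EU| = 15.40 ✓.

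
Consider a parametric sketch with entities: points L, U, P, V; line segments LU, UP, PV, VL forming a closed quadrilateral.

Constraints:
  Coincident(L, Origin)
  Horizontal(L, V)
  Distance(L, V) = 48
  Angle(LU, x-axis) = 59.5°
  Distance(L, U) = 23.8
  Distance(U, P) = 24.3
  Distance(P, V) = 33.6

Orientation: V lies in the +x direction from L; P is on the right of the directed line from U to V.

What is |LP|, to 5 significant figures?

15.052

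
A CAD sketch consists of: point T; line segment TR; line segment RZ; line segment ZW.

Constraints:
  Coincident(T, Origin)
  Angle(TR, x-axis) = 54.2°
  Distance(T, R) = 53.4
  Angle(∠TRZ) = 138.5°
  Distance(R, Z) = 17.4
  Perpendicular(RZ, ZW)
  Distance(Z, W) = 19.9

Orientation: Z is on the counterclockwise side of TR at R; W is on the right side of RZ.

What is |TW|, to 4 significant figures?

79.69

T is at the origin; TR runs at 54.2° with length 53.4, so R = 53.4·(cos 54.2°, sin 54.2°) = (31.24, 43.31). ∠TRZ = 138.5°, so RZ runs at 54.2° + (180° − 138.5°) = 95.70° from the x-axis; with |RZ| = 17.4, Z = R + 17.4·(cos 95.70°, sin 95.70°) = (29.51, 60.62). The perpendicularity gives ZW at right angles to RZ; with |ZW| = 19.9 on the right of RZ, W = Z + 19.9·(0.9951, 0.09932) = (49.31, 62.60). Then |TW| = |W − T| = 79.69.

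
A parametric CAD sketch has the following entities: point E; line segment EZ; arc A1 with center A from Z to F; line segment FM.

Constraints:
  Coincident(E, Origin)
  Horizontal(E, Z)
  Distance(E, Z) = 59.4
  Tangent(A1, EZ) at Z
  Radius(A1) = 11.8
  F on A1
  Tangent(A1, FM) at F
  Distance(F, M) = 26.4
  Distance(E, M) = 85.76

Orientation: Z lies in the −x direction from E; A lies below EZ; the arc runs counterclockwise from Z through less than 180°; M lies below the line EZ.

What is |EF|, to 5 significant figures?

70.990

Checks: |AF| = 11.80 ✓; ∠(AF, FM) = 90.00° ✓; |FM| = 26.40 ✓; |EM| = 85.76 ✓.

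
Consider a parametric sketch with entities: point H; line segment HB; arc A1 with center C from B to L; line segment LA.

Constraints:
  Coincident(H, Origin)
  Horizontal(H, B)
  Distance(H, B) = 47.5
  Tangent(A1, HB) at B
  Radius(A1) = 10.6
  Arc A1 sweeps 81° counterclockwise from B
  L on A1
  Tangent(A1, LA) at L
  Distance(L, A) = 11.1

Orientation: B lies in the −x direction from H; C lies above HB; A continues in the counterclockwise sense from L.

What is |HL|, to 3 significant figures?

38.1

H is at the origin; HB is horizontal with |HB| = 47.5 and B on the −x side, so B = (-47.5, 0.00). The tangent condition forces CB to be normal to HB, so C = B + (0, 10.6) = (-47.5, 10.6). On A1, B sits at bearing -90° from C; an 81° counterclockwise sweep puts L at bearing -9°, so L = C + 10.6·(cos -9°, sin -9°) = (-37.0, 8.94). Then |HL| = |L − H| = 38.1.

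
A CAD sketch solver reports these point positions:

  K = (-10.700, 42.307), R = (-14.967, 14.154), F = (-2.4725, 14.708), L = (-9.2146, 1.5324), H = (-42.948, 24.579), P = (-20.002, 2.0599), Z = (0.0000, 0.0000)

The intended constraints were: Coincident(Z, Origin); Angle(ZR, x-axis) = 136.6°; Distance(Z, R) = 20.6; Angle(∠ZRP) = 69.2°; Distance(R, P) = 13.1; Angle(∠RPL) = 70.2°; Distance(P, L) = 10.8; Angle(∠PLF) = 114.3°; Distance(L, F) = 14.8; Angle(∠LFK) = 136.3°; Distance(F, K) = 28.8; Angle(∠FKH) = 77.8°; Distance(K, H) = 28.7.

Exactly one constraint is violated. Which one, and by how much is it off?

Distance(K, H) = 28.7 — off by 8.10.

Z = (0.00, 0.00) ✓; ZR at 136.6° ✓; |ZR| = 20.60 ✓; ∠ZRP = 69.20° ✓; |RP| = 13.10 ✓; ∠RPL = 70.20° ✓; |PL| = 10.80 ✓; ∠PLF = 114.3° ✓; |LF| = 14.80 ✓; ∠LFK = 136.3° ✓; |FK| = 28.80 ✓; ∠FKH = 77.80° ✓; |KH| = 36.80 ✗.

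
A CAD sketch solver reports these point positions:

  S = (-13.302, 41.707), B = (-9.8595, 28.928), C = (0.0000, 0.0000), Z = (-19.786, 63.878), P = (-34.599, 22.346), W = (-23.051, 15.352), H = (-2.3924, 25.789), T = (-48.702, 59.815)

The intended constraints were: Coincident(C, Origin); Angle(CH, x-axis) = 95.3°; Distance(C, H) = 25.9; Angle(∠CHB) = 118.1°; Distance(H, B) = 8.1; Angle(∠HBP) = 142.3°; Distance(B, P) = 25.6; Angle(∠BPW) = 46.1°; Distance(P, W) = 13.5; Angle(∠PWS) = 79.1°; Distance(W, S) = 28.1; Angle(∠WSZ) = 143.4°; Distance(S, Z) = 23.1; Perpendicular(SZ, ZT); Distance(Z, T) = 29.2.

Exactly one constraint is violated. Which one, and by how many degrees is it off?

Perpendicular(SZ, ZT) — off by 8.30°.

C = (0.00, 0.00) ✓; CH at 95.30° ✓; |CH| = 25.90 ✓; ∠CHB = 118.1° ✓; |HB| = 8.100 ✓; ∠HBP = 142.3° ✓; |BP| = 25.60 ✓; ∠BPW = 46.10° ✓; |PW| = 13.50 ✓; ∠PWS = 79.10° ✓; |WS| = 28.10 ✓; ∠WSZ = 143.4° ✓; |SZ| = 23.10 ✓; ∠(SZ, ZT) = 81.70° ✗; |ZT| = 29.20 ✓.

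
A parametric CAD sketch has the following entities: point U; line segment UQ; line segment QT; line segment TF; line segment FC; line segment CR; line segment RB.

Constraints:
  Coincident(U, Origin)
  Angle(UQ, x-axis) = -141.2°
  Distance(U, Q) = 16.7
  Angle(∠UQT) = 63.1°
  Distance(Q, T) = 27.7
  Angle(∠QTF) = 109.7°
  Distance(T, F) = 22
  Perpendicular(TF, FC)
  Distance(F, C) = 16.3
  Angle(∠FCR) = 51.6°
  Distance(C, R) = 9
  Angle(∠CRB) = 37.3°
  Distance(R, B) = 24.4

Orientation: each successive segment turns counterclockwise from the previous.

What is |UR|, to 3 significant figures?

15.4

U is at the origin; UQ runs at -141.2° with length 16.7, so Q = (-13.0, -10.5). ∠UQT = 63.1° gives QT at -24.3° from the x-axis; with |QT| = 27.7, T = (12.2, -21.9). ∠QTF = 109.7° gives TF at 46.0° from the x-axis; with |TF| = 22.0, F = (27.5, -6.04). TF ⟂ FC, so FC runs at 136°; with |FC| = 16.3, C = (15.8, 5.29). ∠FCR = 51.6° gives CR at -95.6° from the x-axis; with |CR| = 9.0, R = (14.9, -3.67). Then |UR| = |R − U| = 15.4.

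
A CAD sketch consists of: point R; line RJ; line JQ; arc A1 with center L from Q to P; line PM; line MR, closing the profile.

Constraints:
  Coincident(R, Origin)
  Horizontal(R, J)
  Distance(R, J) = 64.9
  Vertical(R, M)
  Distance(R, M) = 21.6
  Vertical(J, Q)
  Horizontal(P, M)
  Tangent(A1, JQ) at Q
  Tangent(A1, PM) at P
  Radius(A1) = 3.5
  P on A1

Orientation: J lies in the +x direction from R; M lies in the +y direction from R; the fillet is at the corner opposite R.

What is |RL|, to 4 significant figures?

64.01

R is at the origin; RJ is horizontal with |RJ| = 64.9 and J on the +x side, so J = (64.90, 0.000). RM is vertical with |RM| = 21.6 and M on the +y side, so M = (0.000, 21.60). The virtual corner opposite R is at (64.90, 21.60). A1 meets JQ tangentially, so LQ is at right angles to JQ and tangency of A1 to PM means the radius LP is perpendicular to PM, with radius 3.5, so the center L sits 3.5 in from both sides at L = (61.40, 18.10). Then |RL| = |L − R| = 64.01.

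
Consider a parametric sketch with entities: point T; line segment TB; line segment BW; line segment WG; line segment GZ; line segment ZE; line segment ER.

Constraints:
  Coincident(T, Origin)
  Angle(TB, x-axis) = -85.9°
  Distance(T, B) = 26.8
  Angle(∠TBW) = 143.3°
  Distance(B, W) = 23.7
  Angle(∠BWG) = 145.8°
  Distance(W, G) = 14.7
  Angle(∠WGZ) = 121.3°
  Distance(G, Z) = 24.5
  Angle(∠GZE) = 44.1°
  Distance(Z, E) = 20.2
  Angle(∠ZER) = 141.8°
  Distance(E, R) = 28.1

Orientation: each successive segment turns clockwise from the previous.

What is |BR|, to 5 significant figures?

22.463

T is at the origin; TB runs at -85.9° with length 26.8, so B = (1.9161, -26.731). ∠TBW = 143.3° gives BW at -122.60° from the x-axis; with |BW| = 23.7, W = (-10.853, -46.698). ∠BWG = 145.8° gives WG at -156.80° from the x-axis; with |WG| = 14.7, G = (-24.364, -52.488). ∠WGZ = 121.3° gives GZ at 144.50° from the x-axis; with |GZ| = 24.5, Z = (-44.310, -38.261). ∠GZE = 44.1° gives ZE at 8.6000° from the x-axis; with |ZE| = 20.2, E = (-24.337, -35.241). ∠ZER = 141.8° gives ER at -29.600° from the x-axis; with |ER| = 28.1, R = (0.095831, -49.120). Then |BR| = |R − B| = 22.463.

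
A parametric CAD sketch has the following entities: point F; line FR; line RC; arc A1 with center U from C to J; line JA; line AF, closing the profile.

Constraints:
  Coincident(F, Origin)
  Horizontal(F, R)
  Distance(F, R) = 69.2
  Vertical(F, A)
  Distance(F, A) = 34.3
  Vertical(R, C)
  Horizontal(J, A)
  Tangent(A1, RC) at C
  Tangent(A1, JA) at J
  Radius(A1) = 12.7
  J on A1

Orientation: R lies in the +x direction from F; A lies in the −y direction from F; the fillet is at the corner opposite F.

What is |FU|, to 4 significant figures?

60.49

F is at the origin; F and R share the same y with |FR| = 69.2 and R on the +x side, so R = (69.20, 0.000). FA is vertical with |FA| = 34.3 and A on the −y side, so A = (0.000, -34.30). The virtual corner opposite F is at (69.20, -34.30). The tangent condition forces UC to be normal to RC and tangency of A1 to JA means the radius UJ is perpendicular to JA, with radius 12.7, so the center U sits 12.7 in from both sides at U = (56.50, -21.60). Then |FU| = |U − F| = 60.49.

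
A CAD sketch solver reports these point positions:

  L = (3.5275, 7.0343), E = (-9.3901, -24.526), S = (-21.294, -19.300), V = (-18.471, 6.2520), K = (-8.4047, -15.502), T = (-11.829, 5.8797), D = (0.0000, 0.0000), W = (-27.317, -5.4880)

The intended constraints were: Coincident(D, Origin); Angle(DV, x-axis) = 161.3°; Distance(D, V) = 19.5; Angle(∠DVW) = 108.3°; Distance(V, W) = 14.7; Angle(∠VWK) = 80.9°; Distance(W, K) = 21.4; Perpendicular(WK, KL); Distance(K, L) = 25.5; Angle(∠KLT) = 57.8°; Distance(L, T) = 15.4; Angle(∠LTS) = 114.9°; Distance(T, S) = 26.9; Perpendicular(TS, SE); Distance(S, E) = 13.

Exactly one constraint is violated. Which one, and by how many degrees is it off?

Perpendicular(TS, SE) — off by 3.10°.

D = (0.00, 0.00) ✓; DV at 161.3° ✓; |DV| = 19.50 ✓; ∠DVW = 108.3° ✓; |VW| = 14.70 ✓; ∠VWK = 80.90° ✓; |WK| = 21.40 ✓; ∠(WK, KL) = 90.00° ✓; |KL| = 25.50 ✓; ∠KLT = 57.80° ✓; |LT| = 15.40 ✓; ∠LTS = 114.9° ✓; |TS| = 26.90 ✓; ∠(TS, SE) = 86.90° ✗; |SE| = 13.00 ✓.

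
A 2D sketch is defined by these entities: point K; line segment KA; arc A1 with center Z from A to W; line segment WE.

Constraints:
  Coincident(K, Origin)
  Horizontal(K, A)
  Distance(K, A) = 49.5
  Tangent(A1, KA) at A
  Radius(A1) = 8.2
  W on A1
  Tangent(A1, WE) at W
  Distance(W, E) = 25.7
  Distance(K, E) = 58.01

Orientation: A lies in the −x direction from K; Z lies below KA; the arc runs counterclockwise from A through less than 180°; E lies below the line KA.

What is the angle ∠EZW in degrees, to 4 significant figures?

72.30°

Checks: |ZW| = 8.200 ✓; ∠(ZW, WE) = 90.00° ✓; |WE| = 25.70 ✓; |KE| = 58.01 ✓.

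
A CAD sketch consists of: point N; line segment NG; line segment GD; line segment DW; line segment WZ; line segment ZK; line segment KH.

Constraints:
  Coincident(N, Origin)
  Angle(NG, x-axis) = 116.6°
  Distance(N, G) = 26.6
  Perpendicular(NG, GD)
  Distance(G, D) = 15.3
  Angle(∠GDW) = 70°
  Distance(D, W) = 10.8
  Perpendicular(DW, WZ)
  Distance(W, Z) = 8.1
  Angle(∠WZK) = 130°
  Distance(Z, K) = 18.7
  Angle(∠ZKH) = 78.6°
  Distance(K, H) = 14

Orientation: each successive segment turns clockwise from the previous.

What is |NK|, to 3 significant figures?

36.9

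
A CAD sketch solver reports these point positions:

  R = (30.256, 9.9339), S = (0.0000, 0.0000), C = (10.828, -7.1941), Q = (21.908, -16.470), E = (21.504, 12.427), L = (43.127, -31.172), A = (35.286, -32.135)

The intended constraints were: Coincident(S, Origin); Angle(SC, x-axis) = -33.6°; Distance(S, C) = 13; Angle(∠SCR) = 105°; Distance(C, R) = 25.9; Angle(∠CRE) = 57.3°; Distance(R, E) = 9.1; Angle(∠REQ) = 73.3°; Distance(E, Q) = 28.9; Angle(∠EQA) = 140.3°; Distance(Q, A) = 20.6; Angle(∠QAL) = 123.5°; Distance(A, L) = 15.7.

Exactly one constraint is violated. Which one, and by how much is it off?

Distance(A, L) = 15.7 — off by 7.80.

S = (0.00, 0.00) ✓; SC at -33.60° ✓; |SC| = 13.00 ✓; ∠SCR = 105.0° ✓; |CR| = 25.90 ✓; ∠CRE = 57.30° ✓; |RE| = 9.100 ✓; ∠REQ = 73.30° ✓; |EQ| = 28.90 ✓; ∠EQA = 140.3° ✓; |QA| = 20.60 ✓; ∠QAL = 123.5° ✓; |AL| = 7.900 ✗.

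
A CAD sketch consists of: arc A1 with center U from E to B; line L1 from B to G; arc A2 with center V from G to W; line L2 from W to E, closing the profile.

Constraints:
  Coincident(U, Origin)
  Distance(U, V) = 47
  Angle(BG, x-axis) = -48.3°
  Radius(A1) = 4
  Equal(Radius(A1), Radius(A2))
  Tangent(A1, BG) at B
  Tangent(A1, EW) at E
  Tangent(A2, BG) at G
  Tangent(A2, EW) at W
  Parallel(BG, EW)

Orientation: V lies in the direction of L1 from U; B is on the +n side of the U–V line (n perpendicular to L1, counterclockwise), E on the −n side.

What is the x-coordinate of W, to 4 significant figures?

28.28

The slot axis is L1's direction at -48.3°, so u = (cos -48.3°, sin -48.3°) = (0.6652, -0.7466) and n = (−sin -48.3°, cos -48.3°) = (0.7466, 0.6652). U is at the origin and V lies 47.0 along u from U, so V = 47.0·u = (31.27, -35.09). Tangency of A1 to both parallel lines with radius 4.0 puts B and E at U ± 4.0·n: B = (2.987, 2.661), E = (-2.987, -2.661). Equal radii place G and W the same way about V: G = V + 4.0·n = (34.25, -32.43), W = V − 4.0·n = (28.28, -37.75). So W.x = 28.28.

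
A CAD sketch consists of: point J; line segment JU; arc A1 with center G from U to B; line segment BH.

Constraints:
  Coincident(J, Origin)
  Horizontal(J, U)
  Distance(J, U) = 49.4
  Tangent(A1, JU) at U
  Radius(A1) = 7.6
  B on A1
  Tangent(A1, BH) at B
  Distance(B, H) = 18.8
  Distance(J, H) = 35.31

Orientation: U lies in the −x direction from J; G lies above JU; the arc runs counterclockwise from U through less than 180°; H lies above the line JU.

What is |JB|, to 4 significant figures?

43.81

J is at the origin; JU is horizontal with |JU| = 49.4 and U on the −x side, so U = (-49.40, 0.000). Since A1 is tangent to JU there, GU ⟂ JU, so G = U + (0, 7.6) = (-49.40, 7.600). Since GB ⟂ BH (tangency), |GH| = √(7.6² + 18.8²) = 20.28 regardless of where B sits on A1. So H lies on both circle(J, 35.31) and circle(G, 20.28); the above-JU intersection is H = (-31.20, 16.54). B is the foot of the tangent from H: B = (-43.74, 2.531).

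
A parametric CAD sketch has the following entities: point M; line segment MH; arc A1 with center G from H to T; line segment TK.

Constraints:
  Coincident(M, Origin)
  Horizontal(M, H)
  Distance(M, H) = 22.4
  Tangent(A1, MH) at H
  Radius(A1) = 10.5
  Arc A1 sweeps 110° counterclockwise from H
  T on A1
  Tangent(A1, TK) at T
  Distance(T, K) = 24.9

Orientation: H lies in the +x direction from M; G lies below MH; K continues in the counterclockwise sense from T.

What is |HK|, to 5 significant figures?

37.514

M is at the origin; M and H share the same y with |MH| = 22.4 and H on the +x side, so H = (22.400, 0.0000). Since A1 is tangent to MH there, GH ⟂ MH, so G = H + (0, -10.5) = (22.400, -10.500). On A1, H sits at bearing 90° from G; a 110° counterclockwise sweep puts T at bearing 200°, so T = G + 10.5·(cos 200°, sin 200°) = (12.533, -14.091). Tangency of A1 to TK means the radius GT is perpendicular to TK, so TK runs along (−sin 200°, cos 200°); with |TK| = 24.9, K = (21.050, -37.490). Then |HK| = |K − H| = 37.514.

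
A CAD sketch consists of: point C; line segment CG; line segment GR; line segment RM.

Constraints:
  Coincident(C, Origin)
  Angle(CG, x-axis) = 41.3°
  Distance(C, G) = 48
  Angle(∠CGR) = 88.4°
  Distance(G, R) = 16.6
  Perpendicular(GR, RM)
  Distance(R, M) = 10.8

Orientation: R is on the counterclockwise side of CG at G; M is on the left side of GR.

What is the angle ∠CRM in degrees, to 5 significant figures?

17.643°

C is at the origin; CG runs at 41.3° with length 48.0, so G = 48.0·(cos 41.3°, sin 41.3°) = (36.061, 31.680). ∠CGR = 88.4°, so GR runs at 41.3° + (180° − 88.4°) = 132.90° from the x-axis; with |GR| = 16.6, R = G + 16.6·(cos 132.90°, sin 132.90°) = (24.761, 43.840). The perpendicularity gives RM at right angles to GR; with |RM| = 10.8 on the left of GR, M = R + 10.8·(-0.73254, -0.68072) = (16.849, 36.489). Then cos ∠CRM = RC·RM / (|RC||RM|), giving 17.643°.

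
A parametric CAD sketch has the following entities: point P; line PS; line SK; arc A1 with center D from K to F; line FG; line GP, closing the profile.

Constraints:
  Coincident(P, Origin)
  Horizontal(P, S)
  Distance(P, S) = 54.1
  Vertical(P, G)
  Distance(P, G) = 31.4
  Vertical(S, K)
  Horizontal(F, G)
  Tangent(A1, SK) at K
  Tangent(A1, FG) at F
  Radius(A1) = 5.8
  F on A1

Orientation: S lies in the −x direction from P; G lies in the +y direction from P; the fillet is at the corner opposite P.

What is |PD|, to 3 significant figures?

54.7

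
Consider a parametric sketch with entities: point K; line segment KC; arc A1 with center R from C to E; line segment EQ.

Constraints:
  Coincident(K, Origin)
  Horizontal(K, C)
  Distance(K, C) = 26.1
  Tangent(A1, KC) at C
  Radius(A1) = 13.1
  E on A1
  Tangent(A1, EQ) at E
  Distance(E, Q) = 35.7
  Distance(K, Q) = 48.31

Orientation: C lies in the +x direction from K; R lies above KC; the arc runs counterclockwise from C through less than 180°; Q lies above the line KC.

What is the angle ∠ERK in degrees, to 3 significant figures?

161°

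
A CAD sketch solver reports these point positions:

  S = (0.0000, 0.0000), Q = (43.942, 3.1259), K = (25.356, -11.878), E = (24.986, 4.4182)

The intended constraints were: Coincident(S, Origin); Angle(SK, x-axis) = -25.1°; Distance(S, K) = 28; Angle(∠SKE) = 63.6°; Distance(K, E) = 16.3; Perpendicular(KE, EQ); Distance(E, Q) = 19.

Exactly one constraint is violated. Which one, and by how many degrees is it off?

Perpendicular(KE, EQ) — off by 5.20°.

S = (0.00, 0.00) ✓; SK at -25.10° ✓; |SK| = 28.00 ✓; ∠SKE = 63.60° ✓; |KE| = 16.30 ✓; ∠(KE, EQ) = 95.20° ✗; |EQ| = 19.00 ✓.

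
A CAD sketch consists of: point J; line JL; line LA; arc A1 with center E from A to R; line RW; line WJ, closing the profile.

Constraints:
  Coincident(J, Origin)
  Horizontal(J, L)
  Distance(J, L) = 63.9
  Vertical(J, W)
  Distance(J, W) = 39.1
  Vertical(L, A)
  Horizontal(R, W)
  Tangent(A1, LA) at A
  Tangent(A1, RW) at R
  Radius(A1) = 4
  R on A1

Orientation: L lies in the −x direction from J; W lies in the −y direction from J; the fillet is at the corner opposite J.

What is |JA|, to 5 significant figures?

72.906

J is at the origin; JL is horizontal with |JL| = 63.9 and L on the −x side, so L = (-63.900, 0.0000). JW is vertical with |JW| = 39.1 and W on the −y side, so W = (0.0000, -39.100). The virtual corner opposite J is at (-63.900, -39.100). Tangency of A1 to LA means the radius EA is perpendicular to LA and since A1 is tangent to RW there, ER ⟂ RW, with radius 4.0, so the center E sits 4.0 in from both sides at E = (-59.900, -35.100). That places the tangent points at A = (-63.900, -35.100) on LA and R = (-59.900, -39.100) on RW. Then |JA| = |A − J| = 72.906.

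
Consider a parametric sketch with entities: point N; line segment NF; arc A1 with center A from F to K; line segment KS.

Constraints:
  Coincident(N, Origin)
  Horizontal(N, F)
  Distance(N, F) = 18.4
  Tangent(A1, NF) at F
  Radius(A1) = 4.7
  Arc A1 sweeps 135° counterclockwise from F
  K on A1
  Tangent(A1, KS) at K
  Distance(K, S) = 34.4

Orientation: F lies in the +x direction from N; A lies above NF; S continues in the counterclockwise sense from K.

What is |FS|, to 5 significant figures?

38.567

N is at the origin; NF is horizontal with |NF| = 18.4 and F on the +x side, so F = (18.400, 0.0000). The tangent condition forces AF to be normal to NF, so A = F + (0, 4.7) = (18.400, 4.7000). On A1, F sits at bearing -90° from A; a 135° counterclockwise sweep puts K at bearing 45°, so K = A + 4.7·(cos 45°, sin 45°) = (21.723, 8.0234). Tangency of A1 to KS means the radius AK is perpendicular to KS, so KS runs along (−sin 45°, cos 45°); with |KS| = 34.4, S = (-2.6011, 32.348). Then |FS| = |S − F| = 38.567.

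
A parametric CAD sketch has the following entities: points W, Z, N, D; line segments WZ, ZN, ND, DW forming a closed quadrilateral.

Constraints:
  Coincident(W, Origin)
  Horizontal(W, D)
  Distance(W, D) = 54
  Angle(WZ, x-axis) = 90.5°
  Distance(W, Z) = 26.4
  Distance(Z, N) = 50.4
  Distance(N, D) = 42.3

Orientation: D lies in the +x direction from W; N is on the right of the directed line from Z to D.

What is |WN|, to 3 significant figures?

27.1

W is at the origin; WD is horizontal with |WD| = 54.0 and D in +x, so D = (54.0, 0). WZ runs at 90.5° with |WZ| = 26.4, so Z = (-0.230, 26.4). N is determined by |ZN| = 50.4 and |ND| = 42.3 together: it lies at the intersection of circle(Z, 50.4) and circle(D, 42.3). With |ZD| = 60.3, the foot of the radical line on ZD is 36.4 from Z and the perpendicular offset is √(50.4² − 36.4²) = 34.9. Taking the right-of-ZD solution: N = (17.2, -20.9).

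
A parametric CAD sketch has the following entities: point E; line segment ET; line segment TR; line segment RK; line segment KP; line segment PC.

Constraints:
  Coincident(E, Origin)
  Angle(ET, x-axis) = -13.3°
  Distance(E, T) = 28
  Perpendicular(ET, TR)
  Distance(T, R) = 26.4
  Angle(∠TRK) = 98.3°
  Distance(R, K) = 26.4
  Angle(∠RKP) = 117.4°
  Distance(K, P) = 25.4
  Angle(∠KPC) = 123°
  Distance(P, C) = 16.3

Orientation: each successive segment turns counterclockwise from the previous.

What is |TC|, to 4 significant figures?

35.47

∠RKP = 117.4° gives KP at -139.0° from the x-axis; with |KP| = 25.4, P = (-10.39, 12.31). ∠KPC = 123.0° gives PC at -82.00° from the x-axis; with |PC| = 16.3, C = (-8.125, -3.836). Then |TC| = |C − T| = 35.47.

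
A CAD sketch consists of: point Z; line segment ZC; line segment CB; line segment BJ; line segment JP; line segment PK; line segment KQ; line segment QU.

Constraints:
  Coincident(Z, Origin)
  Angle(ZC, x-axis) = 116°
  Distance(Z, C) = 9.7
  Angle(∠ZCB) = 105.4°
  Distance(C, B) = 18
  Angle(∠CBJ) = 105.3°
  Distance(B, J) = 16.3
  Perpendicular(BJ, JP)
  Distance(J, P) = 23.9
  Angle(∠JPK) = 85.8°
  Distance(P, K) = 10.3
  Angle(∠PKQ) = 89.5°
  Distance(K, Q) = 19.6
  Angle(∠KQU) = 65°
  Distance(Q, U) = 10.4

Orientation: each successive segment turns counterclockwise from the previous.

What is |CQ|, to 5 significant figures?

18.505

Z is at the origin; ZC runs at 116.0° with length 9.7, so C = (-4.2522, 8.7183). ∠ZCB = 105.4° gives CB at -169.40° from the x-axis; with |CB| = 18.0, B = (-21.945, 5.4072). ∠CBJ = 105.3° gives BJ at -94.700° from the x-axis; with |BJ| = 16.3, J = (-23.281, -10.838). The perpendicularity gives JP at right angles to BJ, so JP runs at -4.7000°; with |JP| = 23.9, P = (0.53900, -12.796). ∠JPK = 85.8° gives PK at 89.500° from the x-axis; with |PK| = 10.3, K = (0.62888, -2.4967). ∠PKQ = 89.5° gives KQ at -180.00° from the x-axis; with |KQ| = 19.6, Q = (-18.971, -2.4967). Then |CQ| = |Q − C| = 18.505.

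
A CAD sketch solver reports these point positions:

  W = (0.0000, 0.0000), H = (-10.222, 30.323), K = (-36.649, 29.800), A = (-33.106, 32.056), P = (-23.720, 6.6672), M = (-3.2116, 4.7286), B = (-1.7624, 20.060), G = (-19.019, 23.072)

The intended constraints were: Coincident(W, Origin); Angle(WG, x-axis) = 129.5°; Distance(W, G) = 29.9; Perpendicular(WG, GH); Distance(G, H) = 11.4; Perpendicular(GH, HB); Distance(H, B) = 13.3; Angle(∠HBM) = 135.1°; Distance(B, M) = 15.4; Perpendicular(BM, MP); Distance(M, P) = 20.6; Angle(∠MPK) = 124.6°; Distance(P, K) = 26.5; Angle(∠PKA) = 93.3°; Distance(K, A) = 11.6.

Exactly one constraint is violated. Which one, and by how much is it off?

Distance(K, A) = 11.6 — off by 7.40.

W = (0.00, 0.00) ✓; WG at 129.5° ✓; |WG| = 29.90 ✓; ∠(WG, GH) = 90.00° ✓; |GH| = 11.40 ✓; ∠(GH, HB) = 90.00° ✓; |HB| = 13.30 ✓; ∠HBM = 135.1° ✓; |BM| = 15.40 ✓; ∠(BM, MP) = 90.00° ✓; |MP| = 20.60 ✓; ∠MPK = 124.6° ✓; |PK| = 26.50 ✓; ∠PKA = 93.29° ✓; |KA| = 4.200 ✗.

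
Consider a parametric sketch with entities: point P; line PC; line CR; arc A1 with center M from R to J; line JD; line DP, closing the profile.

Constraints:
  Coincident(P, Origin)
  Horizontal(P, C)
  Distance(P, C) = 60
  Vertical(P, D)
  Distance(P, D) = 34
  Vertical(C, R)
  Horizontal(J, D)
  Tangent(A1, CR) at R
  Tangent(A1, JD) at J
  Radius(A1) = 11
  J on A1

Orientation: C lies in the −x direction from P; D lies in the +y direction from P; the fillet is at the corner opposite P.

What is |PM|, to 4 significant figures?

54.13

PD is vertical with |PD| = 34.0 and D on the +y side, so D = (0.000, 34.00). The virtual corner opposite P is at (-60.00, 34.00). The tangent condition forces MR to be normal to CR and the tangent condition forces MJ to be normal to JD, with radius 11.0, so the center M sits 11.0 in from both sides at M = (-49.00, 23.00). Then |PM| = |M − P| = 54.13.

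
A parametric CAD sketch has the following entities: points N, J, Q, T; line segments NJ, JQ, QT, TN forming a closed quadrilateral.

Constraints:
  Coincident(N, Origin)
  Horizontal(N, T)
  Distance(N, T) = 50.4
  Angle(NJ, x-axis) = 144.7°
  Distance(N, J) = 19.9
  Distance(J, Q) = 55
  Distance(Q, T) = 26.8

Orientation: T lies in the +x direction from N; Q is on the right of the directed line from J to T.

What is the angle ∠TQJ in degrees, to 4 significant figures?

106.4°

N is at the origin; NT is horizontal with |NT| = 50.4 and T in +x, so T = (50.4, 0). NJ runs at 144.7° with |NJ| = 19.9, so J = (-16.24, 11.50). Q is determined by |JQ| = 55.0 and |QT| = 26.8 together: it lies at the intersection of circle(J, 55.0) and circle(T, 26.8). With |JT| = 67.63, the foot of the radical line on JT is 50.87 from J and the perpendicular offset is √(55.0² − 50.87²) = 20.91. Taking the right-of-JT solution: Q = (30.33, -17.76).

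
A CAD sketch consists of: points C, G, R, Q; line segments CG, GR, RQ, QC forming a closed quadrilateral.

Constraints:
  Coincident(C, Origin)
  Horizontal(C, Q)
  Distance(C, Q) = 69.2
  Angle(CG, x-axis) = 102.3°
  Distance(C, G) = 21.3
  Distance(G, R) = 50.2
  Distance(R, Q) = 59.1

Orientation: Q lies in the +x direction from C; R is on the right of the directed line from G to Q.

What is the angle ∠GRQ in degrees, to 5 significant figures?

88.624°

Checks: |GR| = 50.20 ✓; |RQ| = 59.10 ✓.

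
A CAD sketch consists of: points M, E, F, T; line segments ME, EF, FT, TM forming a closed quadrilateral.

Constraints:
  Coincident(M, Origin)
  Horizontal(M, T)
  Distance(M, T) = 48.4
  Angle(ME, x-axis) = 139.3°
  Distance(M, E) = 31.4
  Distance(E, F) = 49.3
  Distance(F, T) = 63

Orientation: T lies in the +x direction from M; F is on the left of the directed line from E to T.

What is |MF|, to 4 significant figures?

54.28

M is at the origin; MT is horizontal with |MT| = 48.4 and T in +x, so T = (48.4, 0). ME runs at 139.3° with |ME| = 31.4, so E = (-23.81, 20.48). F is determined by |EF| = 49.3 and |FT| = 63.0 together: it lies at the intersection of circle(E, 49.3) and circle(T, 63.0). With |ET| = 75.05, the foot of the radical line on ET is 27.28 from E and the perpendicular offset is √(49.3² − 27.28²) = 41.07. Taking the left-of-ET solution: F = (13.64, 52.54).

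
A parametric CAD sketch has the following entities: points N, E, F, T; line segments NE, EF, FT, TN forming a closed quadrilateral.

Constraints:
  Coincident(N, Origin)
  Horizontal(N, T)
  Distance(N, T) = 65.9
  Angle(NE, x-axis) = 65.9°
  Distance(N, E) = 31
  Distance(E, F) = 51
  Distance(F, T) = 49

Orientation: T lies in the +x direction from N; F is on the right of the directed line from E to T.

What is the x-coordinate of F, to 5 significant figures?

22.033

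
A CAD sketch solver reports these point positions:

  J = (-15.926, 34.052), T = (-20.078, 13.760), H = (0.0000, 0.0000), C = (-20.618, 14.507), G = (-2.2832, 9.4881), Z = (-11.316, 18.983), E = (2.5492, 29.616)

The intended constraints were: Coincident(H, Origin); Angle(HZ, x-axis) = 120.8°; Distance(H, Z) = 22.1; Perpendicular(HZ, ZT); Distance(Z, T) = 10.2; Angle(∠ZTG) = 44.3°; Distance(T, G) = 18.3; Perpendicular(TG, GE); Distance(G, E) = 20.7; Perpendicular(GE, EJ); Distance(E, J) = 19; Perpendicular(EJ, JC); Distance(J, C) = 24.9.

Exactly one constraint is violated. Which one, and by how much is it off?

Distance(J, C) = 24.9 — off by 4.80.

H = (0.00, 0.00) ✓; HZ at 120.8° ✓; |HZ| = 22.10 ✓; ∠(HZ, ZT) = 90.00° ✓; |ZT| = 10.20 ✓; ∠ZTG = 44.30° ✓; |TG| = 18.30 ✓; ∠(TG, GE) = 90.00° ✓; |GE| = 20.70 ✓; ∠(GE, EJ) = 90.00° ✓; |EJ| = 19.00 ✓; ∠(EJ, JC) = 90.00° ✓; |JC| = 20.10 ✗.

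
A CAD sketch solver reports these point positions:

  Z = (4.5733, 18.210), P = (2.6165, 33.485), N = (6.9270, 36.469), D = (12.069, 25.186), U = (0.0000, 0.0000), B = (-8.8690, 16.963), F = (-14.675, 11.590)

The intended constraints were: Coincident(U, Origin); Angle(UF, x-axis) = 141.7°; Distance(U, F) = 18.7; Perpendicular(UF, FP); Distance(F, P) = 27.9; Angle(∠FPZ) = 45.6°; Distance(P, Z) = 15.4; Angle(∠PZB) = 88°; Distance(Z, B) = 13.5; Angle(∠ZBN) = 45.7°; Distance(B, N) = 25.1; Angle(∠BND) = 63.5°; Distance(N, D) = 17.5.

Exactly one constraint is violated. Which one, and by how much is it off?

Distance(N, D) = 17.5 — off by 5.10.

U = (0.00, 0.00) ✓; UF at 141.7° ✓; |UF| = 18.70 ✓; ∠(UF, FP) = 90.00° ✓; |FP| = 27.90 ✓; ∠FPZ = 45.60° ✓; |PZ| = 15.40 ✓; ∠PZB = 88.00° ✓; |ZB| = 13.50 ✓; ∠ZBN = 45.70° ✓; |BN| = 25.10 ✓; ∠BND = 63.50° ✓; |ND| = 12.40 ✗.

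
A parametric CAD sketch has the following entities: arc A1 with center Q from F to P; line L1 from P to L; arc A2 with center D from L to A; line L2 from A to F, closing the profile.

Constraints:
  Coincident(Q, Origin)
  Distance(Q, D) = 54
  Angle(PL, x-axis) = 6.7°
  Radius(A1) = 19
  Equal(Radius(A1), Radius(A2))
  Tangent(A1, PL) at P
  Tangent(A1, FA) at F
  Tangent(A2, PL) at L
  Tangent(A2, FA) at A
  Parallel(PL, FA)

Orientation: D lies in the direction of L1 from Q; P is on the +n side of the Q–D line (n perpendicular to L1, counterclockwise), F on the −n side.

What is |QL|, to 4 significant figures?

57.25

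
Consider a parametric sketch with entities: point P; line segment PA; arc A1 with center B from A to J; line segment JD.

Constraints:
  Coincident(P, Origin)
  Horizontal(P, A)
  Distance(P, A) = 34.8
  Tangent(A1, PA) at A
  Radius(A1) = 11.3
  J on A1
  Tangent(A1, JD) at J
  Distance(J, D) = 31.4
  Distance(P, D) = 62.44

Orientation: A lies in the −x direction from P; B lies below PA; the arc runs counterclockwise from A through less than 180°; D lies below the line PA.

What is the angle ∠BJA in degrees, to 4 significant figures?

44.27°

P is at the origin; P and A share the same y with |PA| = 34.8 and A on the −x side, so A = (-34.80, 0.000). Since A1 is tangent to PA there, BA ⟂ PA, so B = A + (0, -11.3) = (-34.80, -11.30). Since BJ ⟂ JD (tangency), |BD| = √(11.3² + 31.4²) = 33.37 regardless of where J sits on A1. So D lies on both circle(P, 62.44) and circle(B, 33.37); the below-PA intersection is D = (-45.29, -42.98). J is the foot of the tangent from D: J = (-46.10, -11.59).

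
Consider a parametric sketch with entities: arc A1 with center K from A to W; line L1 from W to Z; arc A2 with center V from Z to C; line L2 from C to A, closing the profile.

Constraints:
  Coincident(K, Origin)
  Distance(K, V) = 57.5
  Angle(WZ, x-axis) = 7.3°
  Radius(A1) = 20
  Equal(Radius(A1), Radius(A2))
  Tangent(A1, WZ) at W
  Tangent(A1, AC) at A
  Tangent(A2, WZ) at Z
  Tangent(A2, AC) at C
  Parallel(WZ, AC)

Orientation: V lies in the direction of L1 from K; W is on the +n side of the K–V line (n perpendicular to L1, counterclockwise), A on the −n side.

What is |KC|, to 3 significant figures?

60.9

The slot axis is L1's direction at 7.3°, so u = (cos 7.3°, sin 7.3°) = (0.992, 0.127) and n = (−sin 7.3°, cos 7.3°) = (-0.127, 0.992). K is at the origin and V lies 57.5 along u from K, so V = 57.5·u = (57.0, 7.31). Tangency of A1 to both parallel lines with radius 20.0 puts W and A at K ± 20.0·n: W = (-2.54, 19.8), A = (2.54, -19.8). Equal radii place Z and C the same way about V: Z = V + 20.0·n = (54.5, 27.1), C = V − 20.0·n = (59.6, -12.5). Then |KC| = |C − K| = 60.9.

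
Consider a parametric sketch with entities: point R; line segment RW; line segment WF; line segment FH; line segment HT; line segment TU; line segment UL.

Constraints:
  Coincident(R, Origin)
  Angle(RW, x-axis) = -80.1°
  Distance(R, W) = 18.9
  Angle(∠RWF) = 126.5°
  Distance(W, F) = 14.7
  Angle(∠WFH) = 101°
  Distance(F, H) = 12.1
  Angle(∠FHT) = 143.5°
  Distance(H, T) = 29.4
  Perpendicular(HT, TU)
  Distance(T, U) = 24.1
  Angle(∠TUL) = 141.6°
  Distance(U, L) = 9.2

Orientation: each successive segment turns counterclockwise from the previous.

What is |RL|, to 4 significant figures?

11.19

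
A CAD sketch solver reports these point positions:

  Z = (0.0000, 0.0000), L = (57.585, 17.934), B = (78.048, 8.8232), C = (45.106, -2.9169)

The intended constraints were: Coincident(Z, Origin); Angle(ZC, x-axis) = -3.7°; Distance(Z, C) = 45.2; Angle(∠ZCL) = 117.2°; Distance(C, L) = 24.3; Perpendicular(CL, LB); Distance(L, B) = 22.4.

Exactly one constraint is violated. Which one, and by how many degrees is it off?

Perpendicular(CL, LB) — off by 6.90°.

Z = (0.00, 0.00) ✓; ZC at -3.700° ✓; |ZC| = 45.20 ✓; ∠ZCL = 117.2° ✓; |CL| = 24.30 ✓; ∠(CL, LB) = 83.10° ✗; |LB| = 22.40 ✓.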